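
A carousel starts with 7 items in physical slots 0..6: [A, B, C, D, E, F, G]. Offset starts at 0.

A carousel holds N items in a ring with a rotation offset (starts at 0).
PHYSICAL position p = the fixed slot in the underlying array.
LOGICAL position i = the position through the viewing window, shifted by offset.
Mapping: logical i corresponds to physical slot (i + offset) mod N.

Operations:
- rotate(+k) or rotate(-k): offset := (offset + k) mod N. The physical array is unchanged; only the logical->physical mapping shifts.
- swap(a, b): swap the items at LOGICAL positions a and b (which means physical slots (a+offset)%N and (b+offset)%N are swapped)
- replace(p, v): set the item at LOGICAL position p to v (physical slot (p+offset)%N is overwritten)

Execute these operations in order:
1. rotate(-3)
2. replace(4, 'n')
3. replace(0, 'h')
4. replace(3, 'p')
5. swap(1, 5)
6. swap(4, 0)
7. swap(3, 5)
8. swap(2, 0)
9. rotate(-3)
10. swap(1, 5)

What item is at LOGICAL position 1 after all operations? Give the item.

Answer: n

Derivation:
After op 1 (rotate(-3)): offset=4, physical=[A,B,C,D,E,F,G], logical=[E,F,G,A,B,C,D]
After op 2 (replace(4, 'n')): offset=4, physical=[A,n,C,D,E,F,G], logical=[E,F,G,A,n,C,D]
After op 3 (replace(0, 'h')): offset=4, physical=[A,n,C,D,h,F,G], logical=[h,F,G,A,n,C,D]
After op 4 (replace(3, 'p')): offset=4, physical=[p,n,C,D,h,F,G], logical=[h,F,G,p,n,C,D]
After op 5 (swap(1, 5)): offset=4, physical=[p,n,F,D,h,C,G], logical=[h,C,G,p,n,F,D]
After op 6 (swap(4, 0)): offset=4, physical=[p,h,F,D,n,C,G], logical=[n,C,G,p,h,F,D]
After op 7 (swap(3, 5)): offset=4, physical=[F,h,p,D,n,C,G], logical=[n,C,G,F,h,p,D]
After op 8 (swap(2, 0)): offset=4, physical=[F,h,p,D,G,C,n], logical=[G,C,n,F,h,p,D]
After op 9 (rotate(-3)): offset=1, physical=[F,h,p,D,G,C,n], logical=[h,p,D,G,C,n,F]
After op 10 (swap(1, 5)): offset=1, physical=[F,h,n,D,G,C,p], logical=[h,n,D,G,C,p,F]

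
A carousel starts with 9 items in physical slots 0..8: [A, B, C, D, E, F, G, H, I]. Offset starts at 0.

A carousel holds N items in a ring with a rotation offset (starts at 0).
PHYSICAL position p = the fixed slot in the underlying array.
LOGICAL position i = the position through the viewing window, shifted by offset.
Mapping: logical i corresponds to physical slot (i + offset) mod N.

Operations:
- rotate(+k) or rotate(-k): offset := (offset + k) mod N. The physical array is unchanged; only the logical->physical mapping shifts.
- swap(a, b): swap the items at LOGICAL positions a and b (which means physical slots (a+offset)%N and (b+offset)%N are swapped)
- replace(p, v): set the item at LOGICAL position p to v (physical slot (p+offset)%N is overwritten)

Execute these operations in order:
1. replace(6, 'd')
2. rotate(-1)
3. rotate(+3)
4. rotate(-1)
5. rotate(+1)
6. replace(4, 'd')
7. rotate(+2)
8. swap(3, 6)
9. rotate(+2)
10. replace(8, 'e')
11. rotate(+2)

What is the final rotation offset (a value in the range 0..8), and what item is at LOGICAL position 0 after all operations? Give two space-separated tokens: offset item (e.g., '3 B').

After op 1 (replace(6, 'd')): offset=0, physical=[A,B,C,D,E,F,d,H,I], logical=[A,B,C,D,E,F,d,H,I]
After op 2 (rotate(-1)): offset=8, physical=[A,B,C,D,E,F,d,H,I], logical=[I,A,B,C,D,E,F,d,H]
After op 3 (rotate(+3)): offset=2, physical=[A,B,C,D,E,F,d,H,I], logical=[C,D,E,F,d,H,I,A,B]
After op 4 (rotate(-1)): offset=1, physical=[A,B,C,D,E,F,d,H,I], logical=[B,C,D,E,F,d,H,I,A]
After op 5 (rotate(+1)): offset=2, physical=[A,B,C,D,E,F,d,H,I], logical=[C,D,E,F,d,H,I,A,B]
After op 6 (replace(4, 'd')): offset=2, physical=[A,B,C,D,E,F,d,H,I], logical=[C,D,E,F,d,H,I,A,B]
After op 7 (rotate(+2)): offset=4, physical=[A,B,C,D,E,F,d,H,I], logical=[E,F,d,H,I,A,B,C,D]
After op 8 (swap(3, 6)): offset=4, physical=[A,H,C,D,E,F,d,B,I], logical=[E,F,d,B,I,A,H,C,D]
After op 9 (rotate(+2)): offset=6, physical=[A,H,C,D,E,F,d,B,I], logical=[d,B,I,A,H,C,D,E,F]
After op 10 (replace(8, 'e')): offset=6, physical=[A,H,C,D,E,e,d,B,I], logical=[d,B,I,A,H,C,D,E,e]
After op 11 (rotate(+2)): offset=8, physical=[A,H,C,D,E,e,d,B,I], logical=[I,A,H,C,D,E,e,d,B]

Answer: 8 I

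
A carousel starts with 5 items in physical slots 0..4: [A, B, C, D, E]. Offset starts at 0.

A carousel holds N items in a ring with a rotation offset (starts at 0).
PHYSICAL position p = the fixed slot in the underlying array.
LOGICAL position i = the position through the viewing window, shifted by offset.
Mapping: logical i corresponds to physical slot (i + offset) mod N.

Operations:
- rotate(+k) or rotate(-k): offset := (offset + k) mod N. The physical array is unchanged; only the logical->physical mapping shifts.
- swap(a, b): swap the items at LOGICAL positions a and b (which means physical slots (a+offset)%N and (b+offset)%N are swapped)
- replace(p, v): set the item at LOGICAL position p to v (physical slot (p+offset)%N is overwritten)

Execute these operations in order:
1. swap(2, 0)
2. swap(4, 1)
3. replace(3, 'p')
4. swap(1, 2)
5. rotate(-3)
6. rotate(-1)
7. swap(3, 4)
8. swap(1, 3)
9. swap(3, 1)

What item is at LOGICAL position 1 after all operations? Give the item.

Answer: E

Derivation:
After op 1 (swap(2, 0)): offset=0, physical=[C,B,A,D,E], logical=[C,B,A,D,E]
After op 2 (swap(4, 1)): offset=0, physical=[C,E,A,D,B], logical=[C,E,A,D,B]
After op 3 (replace(3, 'p')): offset=0, physical=[C,E,A,p,B], logical=[C,E,A,p,B]
After op 4 (swap(1, 2)): offset=0, physical=[C,A,E,p,B], logical=[C,A,E,p,B]
After op 5 (rotate(-3)): offset=2, physical=[C,A,E,p,B], logical=[E,p,B,C,A]
After op 6 (rotate(-1)): offset=1, physical=[C,A,E,p,B], logical=[A,E,p,B,C]
After op 7 (swap(3, 4)): offset=1, physical=[B,A,E,p,C], logical=[A,E,p,C,B]
After op 8 (swap(1, 3)): offset=1, physical=[B,A,C,p,E], logical=[A,C,p,E,B]
After op 9 (swap(3, 1)): offset=1, physical=[B,A,E,p,C], logical=[A,E,p,C,B]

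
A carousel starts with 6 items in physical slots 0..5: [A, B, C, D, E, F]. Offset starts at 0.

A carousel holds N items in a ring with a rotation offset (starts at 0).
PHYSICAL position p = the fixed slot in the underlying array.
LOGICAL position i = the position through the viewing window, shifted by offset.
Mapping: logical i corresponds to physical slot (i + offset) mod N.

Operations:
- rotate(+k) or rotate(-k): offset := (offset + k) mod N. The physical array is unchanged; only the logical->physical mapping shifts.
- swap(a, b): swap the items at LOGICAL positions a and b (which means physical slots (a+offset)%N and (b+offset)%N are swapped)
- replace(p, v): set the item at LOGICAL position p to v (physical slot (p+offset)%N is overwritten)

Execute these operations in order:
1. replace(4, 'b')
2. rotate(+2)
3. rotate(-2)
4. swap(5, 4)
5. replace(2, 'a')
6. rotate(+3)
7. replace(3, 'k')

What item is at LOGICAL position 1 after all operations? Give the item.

After op 1 (replace(4, 'b')): offset=0, physical=[A,B,C,D,b,F], logical=[A,B,C,D,b,F]
After op 2 (rotate(+2)): offset=2, physical=[A,B,C,D,b,F], logical=[C,D,b,F,A,B]
After op 3 (rotate(-2)): offset=0, physical=[A,B,C,D,b,F], logical=[A,B,C,D,b,F]
After op 4 (swap(5, 4)): offset=0, physical=[A,B,C,D,F,b], logical=[A,B,C,D,F,b]
After op 5 (replace(2, 'a')): offset=0, physical=[A,B,a,D,F,b], logical=[A,B,a,D,F,b]
After op 6 (rotate(+3)): offset=3, physical=[A,B,a,D,F,b], logical=[D,F,b,A,B,a]
After op 7 (replace(3, 'k')): offset=3, physical=[k,B,a,D,F,b], logical=[D,F,b,k,B,a]

Answer: F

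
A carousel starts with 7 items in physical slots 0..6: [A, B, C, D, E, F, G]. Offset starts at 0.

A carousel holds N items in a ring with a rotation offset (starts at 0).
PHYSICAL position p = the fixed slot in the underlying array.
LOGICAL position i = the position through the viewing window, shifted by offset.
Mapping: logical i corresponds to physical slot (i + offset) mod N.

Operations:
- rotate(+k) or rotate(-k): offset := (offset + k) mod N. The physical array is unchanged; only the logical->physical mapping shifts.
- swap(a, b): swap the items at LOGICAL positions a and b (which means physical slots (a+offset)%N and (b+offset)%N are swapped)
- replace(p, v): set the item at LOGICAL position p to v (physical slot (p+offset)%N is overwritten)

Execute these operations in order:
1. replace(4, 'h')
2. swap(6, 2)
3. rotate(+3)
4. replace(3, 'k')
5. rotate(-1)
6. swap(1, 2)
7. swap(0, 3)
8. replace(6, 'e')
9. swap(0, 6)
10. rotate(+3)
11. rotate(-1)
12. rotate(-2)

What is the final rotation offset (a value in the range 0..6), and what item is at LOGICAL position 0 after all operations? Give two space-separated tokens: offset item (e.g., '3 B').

Answer: 2 e

Derivation:
After op 1 (replace(4, 'h')): offset=0, physical=[A,B,C,D,h,F,G], logical=[A,B,C,D,h,F,G]
After op 2 (swap(6, 2)): offset=0, physical=[A,B,G,D,h,F,C], logical=[A,B,G,D,h,F,C]
After op 3 (rotate(+3)): offset=3, physical=[A,B,G,D,h,F,C], logical=[D,h,F,C,A,B,G]
After op 4 (replace(3, 'k')): offset=3, physical=[A,B,G,D,h,F,k], logical=[D,h,F,k,A,B,G]
After op 5 (rotate(-1)): offset=2, physical=[A,B,G,D,h,F,k], logical=[G,D,h,F,k,A,B]
After op 6 (swap(1, 2)): offset=2, physical=[A,B,G,h,D,F,k], logical=[G,h,D,F,k,A,B]
After op 7 (swap(0, 3)): offset=2, physical=[A,B,F,h,D,G,k], logical=[F,h,D,G,k,A,B]
After op 8 (replace(6, 'e')): offset=2, physical=[A,e,F,h,D,G,k], logical=[F,h,D,G,k,A,e]
After op 9 (swap(0, 6)): offset=2, physical=[A,F,e,h,D,G,k], logical=[e,h,D,G,k,A,F]
After op 10 (rotate(+3)): offset=5, physical=[A,F,e,h,D,G,k], logical=[G,k,A,F,e,h,D]
After op 11 (rotate(-1)): offset=4, physical=[A,F,e,h,D,G,k], logical=[D,G,k,A,F,e,h]
After op 12 (rotate(-2)): offset=2, physical=[A,F,e,h,D,G,k], logical=[e,h,D,G,k,A,F]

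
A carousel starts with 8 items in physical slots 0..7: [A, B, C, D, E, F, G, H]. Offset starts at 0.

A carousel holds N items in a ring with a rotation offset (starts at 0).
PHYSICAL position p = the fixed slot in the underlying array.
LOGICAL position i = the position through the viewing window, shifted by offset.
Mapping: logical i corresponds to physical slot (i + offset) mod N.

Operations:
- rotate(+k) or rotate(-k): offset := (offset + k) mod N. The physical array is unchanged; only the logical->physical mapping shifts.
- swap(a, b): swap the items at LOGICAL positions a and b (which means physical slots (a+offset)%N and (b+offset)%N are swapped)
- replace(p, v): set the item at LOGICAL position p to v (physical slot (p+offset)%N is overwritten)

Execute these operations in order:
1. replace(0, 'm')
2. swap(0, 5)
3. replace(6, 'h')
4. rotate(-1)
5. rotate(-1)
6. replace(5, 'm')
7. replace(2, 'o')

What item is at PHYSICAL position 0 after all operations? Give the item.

After op 1 (replace(0, 'm')): offset=0, physical=[m,B,C,D,E,F,G,H], logical=[m,B,C,D,E,F,G,H]
After op 2 (swap(0, 5)): offset=0, physical=[F,B,C,D,E,m,G,H], logical=[F,B,C,D,E,m,G,H]
After op 3 (replace(6, 'h')): offset=0, physical=[F,B,C,D,E,m,h,H], logical=[F,B,C,D,E,m,h,H]
After op 4 (rotate(-1)): offset=7, physical=[F,B,C,D,E,m,h,H], logical=[H,F,B,C,D,E,m,h]
After op 5 (rotate(-1)): offset=6, physical=[F,B,C,D,E,m,h,H], logical=[h,H,F,B,C,D,E,m]
After op 6 (replace(5, 'm')): offset=6, physical=[F,B,C,m,E,m,h,H], logical=[h,H,F,B,C,m,E,m]
After op 7 (replace(2, 'o')): offset=6, physical=[o,B,C,m,E,m,h,H], logical=[h,H,o,B,C,m,E,m]

Answer: o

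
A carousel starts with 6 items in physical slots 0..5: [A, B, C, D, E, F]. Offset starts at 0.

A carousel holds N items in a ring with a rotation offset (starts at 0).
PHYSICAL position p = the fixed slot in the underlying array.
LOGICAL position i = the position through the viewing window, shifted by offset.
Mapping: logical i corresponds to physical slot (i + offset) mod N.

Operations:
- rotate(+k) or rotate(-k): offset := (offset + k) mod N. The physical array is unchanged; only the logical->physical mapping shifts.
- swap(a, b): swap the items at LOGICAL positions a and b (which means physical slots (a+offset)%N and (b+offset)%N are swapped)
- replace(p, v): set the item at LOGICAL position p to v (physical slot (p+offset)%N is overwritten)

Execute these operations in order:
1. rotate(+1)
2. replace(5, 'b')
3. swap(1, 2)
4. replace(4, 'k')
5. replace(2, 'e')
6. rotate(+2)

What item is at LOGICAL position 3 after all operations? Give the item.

Answer: b

Derivation:
After op 1 (rotate(+1)): offset=1, physical=[A,B,C,D,E,F], logical=[B,C,D,E,F,A]
After op 2 (replace(5, 'b')): offset=1, physical=[b,B,C,D,E,F], logical=[B,C,D,E,F,b]
After op 3 (swap(1, 2)): offset=1, physical=[b,B,D,C,E,F], logical=[B,D,C,E,F,b]
After op 4 (replace(4, 'k')): offset=1, physical=[b,B,D,C,E,k], logical=[B,D,C,E,k,b]
After op 5 (replace(2, 'e')): offset=1, physical=[b,B,D,e,E,k], logical=[B,D,e,E,k,b]
After op 6 (rotate(+2)): offset=3, physical=[b,B,D,e,E,k], logical=[e,E,k,b,B,D]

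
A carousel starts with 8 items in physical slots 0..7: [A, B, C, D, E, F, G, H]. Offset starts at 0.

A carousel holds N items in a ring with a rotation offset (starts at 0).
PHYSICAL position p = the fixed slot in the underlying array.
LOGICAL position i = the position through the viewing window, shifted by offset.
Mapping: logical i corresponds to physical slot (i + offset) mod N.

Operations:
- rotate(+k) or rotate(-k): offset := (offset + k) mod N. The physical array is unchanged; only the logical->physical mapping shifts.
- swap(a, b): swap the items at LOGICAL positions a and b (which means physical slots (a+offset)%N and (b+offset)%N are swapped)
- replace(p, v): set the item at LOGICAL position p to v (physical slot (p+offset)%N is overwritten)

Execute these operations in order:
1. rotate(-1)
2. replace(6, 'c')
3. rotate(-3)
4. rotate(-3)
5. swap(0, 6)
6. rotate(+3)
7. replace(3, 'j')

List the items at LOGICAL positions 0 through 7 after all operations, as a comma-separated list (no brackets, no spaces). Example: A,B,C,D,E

Answer: E,c,G,j,A,H,C,D

Derivation:
After op 1 (rotate(-1)): offset=7, physical=[A,B,C,D,E,F,G,H], logical=[H,A,B,C,D,E,F,G]
After op 2 (replace(6, 'c')): offset=7, physical=[A,B,C,D,E,c,G,H], logical=[H,A,B,C,D,E,c,G]
After op 3 (rotate(-3)): offset=4, physical=[A,B,C,D,E,c,G,H], logical=[E,c,G,H,A,B,C,D]
After op 4 (rotate(-3)): offset=1, physical=[A,B,C,D,E,c,G,H], logical=[B,C,D,E,c,G,H,A]
After op 5 (swap(0, 6)): offset=1, physical=[A,H,C,D,E,c,G,B], logical=[H,C,D,E,c,G,B,A]
After op 6 (rotate(+3)): offset=4, physical=[A,H,C,D,E,c,G,B], logical=[E,c,G,B,A,H,C,D]
After op 7 (replace(3, 'j')): offset=4, physical=[A,H,C,D,E,c,G,j], logical=[E,c,G,j,A,H,C,D]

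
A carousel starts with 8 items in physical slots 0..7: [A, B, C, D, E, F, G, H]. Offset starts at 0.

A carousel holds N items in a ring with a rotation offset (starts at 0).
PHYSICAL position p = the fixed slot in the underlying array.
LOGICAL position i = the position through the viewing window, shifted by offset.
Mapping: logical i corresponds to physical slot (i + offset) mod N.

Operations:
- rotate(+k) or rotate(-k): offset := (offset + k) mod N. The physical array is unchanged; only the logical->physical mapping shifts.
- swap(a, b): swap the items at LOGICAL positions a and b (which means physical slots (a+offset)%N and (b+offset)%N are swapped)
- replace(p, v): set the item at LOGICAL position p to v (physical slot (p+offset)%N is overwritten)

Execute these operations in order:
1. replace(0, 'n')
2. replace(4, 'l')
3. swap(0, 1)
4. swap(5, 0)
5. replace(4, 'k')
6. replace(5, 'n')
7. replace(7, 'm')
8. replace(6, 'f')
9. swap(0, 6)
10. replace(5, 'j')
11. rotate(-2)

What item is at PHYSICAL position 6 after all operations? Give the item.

Answer: F

Derivation:
After op 1 (replace(0, 'n')): offset=0, physical=[n,B,C,D,E,F,G,H], logical=[n,B,C,D,E,F,G,H]
After op 2 (replace(4, 'l')): offset=0, physical=[n,B,C,D,l,F,G,H], logical=[n,B,C,D,l,F,G,H]
After op 3 (swap(0, 1)): offset=0, physical=[B,n,C,D,l,F,G,H], logical=[B,n,C,D,l,F,G,H]
After op 4 (swap(5, 0)): offset=0, physical=[F,n,C,D,l,B,G,H], logical=[F,n,C,D,l,B,G,H]
After op 5 (replace(4, 'k')): offset=0, physical=[F,n,C,D,k,B,G,H], logical=[F,n,C,D,k,B,G,H]
After op 6 (replace(5, 'n')): offset=0, physical=[F,n,C,D,k,n,G,H], logical=[F,n,C,D,k,n,G,H]
After op 7 (replace(7, 'm')): offset=0, physical=[F,n,C,D,k,n,G,m], logical=[F,n,C,D,k,n,G,m]
After op 8 (replace(6, 'f')): offset=0, physical=[F,n,C,D,k,n,f,m], logical=[F,n,C,D,k,n,f,m]
After op 9 (swap(0, 6)): offset=0, physical=[f,n,C,D,k,n,F,m], logical=[f,n,C,D,k,n,F,m]
After op 10 (replace(5, 'j')): offset=0, physical=[f,n,C,D,k,j,F,m], logical=[f,n,C,D,k,j,F,m]
After op 11 (rotate(-2)): offset=6, physical=[f,n,C,D,k,j,F,m], logical=[F,m,f,n,C,D,k,j]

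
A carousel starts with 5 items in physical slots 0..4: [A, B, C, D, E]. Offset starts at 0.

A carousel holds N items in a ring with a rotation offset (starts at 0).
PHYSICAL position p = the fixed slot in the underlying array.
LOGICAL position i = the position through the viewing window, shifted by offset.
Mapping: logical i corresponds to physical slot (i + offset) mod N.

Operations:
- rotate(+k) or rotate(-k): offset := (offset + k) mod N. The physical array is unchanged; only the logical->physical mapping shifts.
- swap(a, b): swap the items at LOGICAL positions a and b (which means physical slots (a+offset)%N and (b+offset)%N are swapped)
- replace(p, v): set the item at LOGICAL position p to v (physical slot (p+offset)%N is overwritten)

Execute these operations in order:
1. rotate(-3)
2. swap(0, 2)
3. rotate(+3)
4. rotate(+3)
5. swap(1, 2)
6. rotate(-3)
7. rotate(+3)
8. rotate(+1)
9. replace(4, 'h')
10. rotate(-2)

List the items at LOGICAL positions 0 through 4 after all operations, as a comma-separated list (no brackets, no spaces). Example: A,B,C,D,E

After op 1 (rotate(-3)): offset=2, physical=[A,B,C,D,E], logical=[C,D,E,A,B]
After op 2 (swap(0, 2)): offset=2, physical=[A,B,E,D,C], logical=[E,D,C,A,B]
After op 3 (rotate(+3)): offset=0, physical=[A,B,E,D,C], logical=[A,B,E,D,C]
After op 4 (rotate(+3)): offset=3, physical=[A,B,E,D,C], logical=[D,C,A,B,E]
After op 5 (swap(1, 2)): offset=3, physical=[C,B,E,D,A], logical=[D,A,C,B,E]
After op 6 (rotate(-3)): offset=0, physical=[C,B,E,D,A], logical=[C,B,E,D,A]
After op 7 (rotate(+3)): offset=3, physical=[C,B,E,D,A], logical=[D,A,C,B,E]
After op 8 (rotate(+1)): offset=4, physical=[C,B,E,D,A], logical=[A,C,B,E,D]
After op 9 (replace(4, 'h')): offset=4, physical=[C,B,E,h,A], logical=[A,C,B,E,h]
After op 10 (rotate(-2)): offset=2, physical=[C,B,E,h,A], logical=[E,h,A,C,B]

Answer: E,h,A,C,B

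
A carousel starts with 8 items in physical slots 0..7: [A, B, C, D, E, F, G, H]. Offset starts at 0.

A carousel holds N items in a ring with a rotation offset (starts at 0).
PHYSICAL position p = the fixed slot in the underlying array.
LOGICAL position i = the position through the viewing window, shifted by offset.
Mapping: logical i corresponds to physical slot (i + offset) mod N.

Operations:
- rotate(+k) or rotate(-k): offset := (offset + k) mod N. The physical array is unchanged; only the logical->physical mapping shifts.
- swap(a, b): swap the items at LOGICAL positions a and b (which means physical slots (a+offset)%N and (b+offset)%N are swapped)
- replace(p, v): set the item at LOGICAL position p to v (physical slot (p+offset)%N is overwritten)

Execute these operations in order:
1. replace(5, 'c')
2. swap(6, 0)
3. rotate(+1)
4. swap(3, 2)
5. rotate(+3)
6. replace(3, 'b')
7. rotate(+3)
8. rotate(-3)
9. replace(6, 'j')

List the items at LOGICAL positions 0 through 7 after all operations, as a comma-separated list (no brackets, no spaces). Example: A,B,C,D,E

Answer: D,c,A,b,G,B,j,E

Derivation:
After op 1 (replace(5, 'c')): offset=0, physical=[A,B,C,D,E,c,G,H], logical=[A,B,C,D,E,c,G,H]
After op 2 (swap(6, 0)): offset=0, physical=[G,B,C,D,E,c,A,H], logical=[G,B,C,D,E,c,A,H]
After op 3 (rotate(+1)): offset=1, physical=[G,B,C,D,E,c,A,H], logical=[B,C,D,E,c,A,H,G]
After op 4 (swap(3, 2)): offset=1, physical=[G,B,C,E,D,c,A,H], logical=[B,C,E,D,c,A,H,G]
After op 5 (rotate(+3)): offset=4, physical=[G,B,C,E,D,c,A,H], logical=[D,c,A,H,G,B,C,E]
After op 6 (replace(3, 'b')): offset=4, physical=[G,B,C,E,D,c,A,b], logical=[D,c,A,b,G,B,C,E]
After op 7 (rotate(+3)): offset=7, physical=[G,B,C,E,D,c,A,b], logical=[b,G,B,C,E,D,c,A]
After op 8 (rotate(-3)): offset=4, physical=[G,B,C,E,D,c,A,b], logical=[D,c,A,b,G,B,C,E]
After op 9 (replace(6, 'j')): offset=4, physical=[G,B,j,E,D,c,A,b], logical=[D,c,A,b,G,B,j,E]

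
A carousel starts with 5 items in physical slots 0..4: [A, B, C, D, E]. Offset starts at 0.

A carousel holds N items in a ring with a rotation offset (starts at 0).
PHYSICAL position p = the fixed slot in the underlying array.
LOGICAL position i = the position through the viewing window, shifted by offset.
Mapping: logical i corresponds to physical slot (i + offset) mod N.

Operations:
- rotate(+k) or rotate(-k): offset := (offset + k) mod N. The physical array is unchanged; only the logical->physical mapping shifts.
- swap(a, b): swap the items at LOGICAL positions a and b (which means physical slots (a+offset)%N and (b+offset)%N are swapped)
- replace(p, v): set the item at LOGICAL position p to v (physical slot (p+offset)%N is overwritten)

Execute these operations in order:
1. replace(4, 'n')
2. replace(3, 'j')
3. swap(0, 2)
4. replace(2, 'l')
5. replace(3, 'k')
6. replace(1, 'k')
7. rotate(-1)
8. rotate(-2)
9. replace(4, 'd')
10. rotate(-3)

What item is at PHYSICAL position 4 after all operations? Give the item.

After op 1 (replace(4, 'n')): offset=0, physical=[A,B,C,D,n], logical=[A,B,C,D,n]
After op 2 (replace(3, 'j')): offset=0, physical=[A,B,C,j,n], logical=[A,B,C,j,n]
After op 3 (swap(0, 2)): offset=0, physical=[C,B,A,j,n], logical=[C,B,A,j,n]
After op 4 (replace(2, 'l')): offset=0, physical=[C,B,l,j,n], logical=[C,B,l,j,n]
After op 5 (replace(3, 'k')): offset=0, physical=[C,B,l,k,n], logical=[C,B,l,k,n]
After op 6 (replace(1, 'k')): offset=0, physical=[C,k,l,k,n], logical=[C,k,l,k,n]
After op 7 (rotate(-1)): offset=4, physical=[C,k,l,k,n], logical=[n,C,k,l,k]
After op 8 (rotate(-2)): offset=2, physical=[C,k,l,k,n], logical=[l,k,n,C,k]
After op 9 (replace(4, 'd')): offset=2, physical=[C,d,l,k,n], logical=[l,k,n,C,d]
After op 10 (rotate(-3)): offset=4, physical=[C,d,l,k,n], logical=[n,C,d,l,k]

Answer: n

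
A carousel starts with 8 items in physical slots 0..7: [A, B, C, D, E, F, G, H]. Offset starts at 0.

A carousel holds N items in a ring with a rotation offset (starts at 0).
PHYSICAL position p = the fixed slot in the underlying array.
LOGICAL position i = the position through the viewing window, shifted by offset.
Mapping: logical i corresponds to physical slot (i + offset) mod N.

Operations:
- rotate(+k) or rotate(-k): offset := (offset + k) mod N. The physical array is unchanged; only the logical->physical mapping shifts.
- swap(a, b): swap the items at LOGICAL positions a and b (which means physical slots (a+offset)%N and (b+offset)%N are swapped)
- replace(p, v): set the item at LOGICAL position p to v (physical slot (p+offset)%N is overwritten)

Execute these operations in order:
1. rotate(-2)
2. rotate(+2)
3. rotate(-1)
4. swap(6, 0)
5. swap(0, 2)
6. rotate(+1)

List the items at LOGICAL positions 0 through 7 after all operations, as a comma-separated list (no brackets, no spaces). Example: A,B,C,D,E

Answer: A,F,C,D,E,H,G,B

Derivation:
After op 1 (rotate(-2)): offset=6, physical=[A,B,C,D,E,F,G,H], logical=[G,H,A,B,C,D,E,F]
After op 2 (rotate(+2)): offset=0, physical=[A,B,C,D,E,F,G,H], logical=[A,B,C,D,E,F,G,H]
After op 3 (rotate(-1)): offset=7, physical=[A,B,C,D,E,F,G,H], logical=[H,A,B,C,D,E,F,G]
After op 4 (swap(6, 0)): offset=7, physical=[A,B,C,D,E,H,G,F], logical=[F,A,B,C,D,E,H,G]
After op 5 (swap(0, 2)): offset=7, physical=[A,F,C,D,E,H,G,B], logical=[B,A,F,C,D,E,H,G]
After op 6 (rotate(+1)): offset=0, physical=[A,F,C,D,E,H,G,B], logical=[A,F,C,D,E,H,G,B]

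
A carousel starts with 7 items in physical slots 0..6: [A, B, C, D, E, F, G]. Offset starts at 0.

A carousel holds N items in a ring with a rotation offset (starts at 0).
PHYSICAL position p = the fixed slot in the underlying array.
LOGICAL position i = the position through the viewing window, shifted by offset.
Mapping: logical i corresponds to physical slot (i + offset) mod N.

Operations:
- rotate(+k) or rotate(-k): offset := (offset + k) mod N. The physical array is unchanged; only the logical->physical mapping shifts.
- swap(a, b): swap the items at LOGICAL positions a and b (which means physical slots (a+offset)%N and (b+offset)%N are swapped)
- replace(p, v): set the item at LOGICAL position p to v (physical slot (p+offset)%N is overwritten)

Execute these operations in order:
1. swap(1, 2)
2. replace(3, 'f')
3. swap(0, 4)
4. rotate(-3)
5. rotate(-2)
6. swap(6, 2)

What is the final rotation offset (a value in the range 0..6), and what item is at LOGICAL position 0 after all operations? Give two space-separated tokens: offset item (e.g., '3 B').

After op 1 (swap(1, 2)): offset=0, physical=[A,C,B,D,E,F,G], logical=[A,C,B,D,E,F,G]
After op 2 (replace(3, 'f')): offset=0, physical=[A,C,B,f,E,F,G], logical=[A,C,B,f,E,F,G]
After op 3 (swap(0, 4)): offset=0, physical=[E,C,B,f,A,F,G], logical=[E,C,B,f,A,F,G]
After op 4 (rotate(-3)): offset=4, physical=[E,C,B,f,A,F,G], logical=[A,F,G,E,C,B,f]
After op 5 (rotate(-2)): offset=2, physical=[E,C,B,f,A,F,G], logical=[B,f,A,F,G,E,C]
After op 6 (swap(6, 2)): offset=2, physical=[E,A,B,f,C,F,G], logical=[B,f,C,F,G,E,A]

Answer: 2 B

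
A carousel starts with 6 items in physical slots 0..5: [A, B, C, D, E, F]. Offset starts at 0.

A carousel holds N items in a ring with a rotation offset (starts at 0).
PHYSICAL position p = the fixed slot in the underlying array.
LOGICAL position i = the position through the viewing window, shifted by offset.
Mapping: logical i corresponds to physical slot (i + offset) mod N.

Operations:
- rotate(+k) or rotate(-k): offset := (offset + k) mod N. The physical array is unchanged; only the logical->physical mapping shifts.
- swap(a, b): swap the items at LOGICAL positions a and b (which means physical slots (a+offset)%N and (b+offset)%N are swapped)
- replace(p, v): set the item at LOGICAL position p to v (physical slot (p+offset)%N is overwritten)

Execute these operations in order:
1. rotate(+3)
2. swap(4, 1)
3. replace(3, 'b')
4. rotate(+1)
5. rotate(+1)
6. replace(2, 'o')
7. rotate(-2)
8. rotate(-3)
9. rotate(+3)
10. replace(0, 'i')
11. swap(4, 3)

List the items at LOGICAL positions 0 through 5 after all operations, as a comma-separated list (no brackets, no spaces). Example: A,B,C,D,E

Answer: i,B,F,o,b,C

Derivation:
After op 1 (rotate(+3)): offset=3, physical=[A,B,C,D,E,F], logical=[D,E,F,A,B,C]
After op 2 (swap(4, 1)): offset=3, physical=[A,E,C,D,B,F], logical=[D,B,F,A,E,C]
After op 3 (replace(3, 'b')): offset=3, physical=[b,E,C,D,B,F], logical=[D,B,F,b,E,C]
After op 4 (rotate(+1)): offset=4, physical=[b,E,C,D,B,F], logical=[B,F,b,E,C,D]
After op 5 (rotate(+1)): offset=5, physical=[b,E,C,D,B,F], logical=[F,b,E,C,D,B]
After op 6 (replace(2, 'o')): offset=5, physical=[b,o,C,D,B,F], logical=[F,b,o,C,D,B]
After op 7 (rotate(-2)): offset=3, physical=[b,o,C,D,B,F], logical=[D,B,F,b,o,C]
After op 8 (rotate(-3)): offset=0, physical=[b,o,C,D,B,F], logical=[b,o,C,D,B,F]
After op 9 (rotate(+3)): offset=3, physical=[b,o,C,D,B,F], logical=[D,B,F,b,o,C]
After op 10 (replace(0, 'i')): offset=3, physical=[b,o,C,i,B,F], logical=[i,B,F,b,o,C]
After op 11 (swap(4, 3)): offset=3, physical=[o,b,C,i,B,F], logical=[i,B,F,o,b,C]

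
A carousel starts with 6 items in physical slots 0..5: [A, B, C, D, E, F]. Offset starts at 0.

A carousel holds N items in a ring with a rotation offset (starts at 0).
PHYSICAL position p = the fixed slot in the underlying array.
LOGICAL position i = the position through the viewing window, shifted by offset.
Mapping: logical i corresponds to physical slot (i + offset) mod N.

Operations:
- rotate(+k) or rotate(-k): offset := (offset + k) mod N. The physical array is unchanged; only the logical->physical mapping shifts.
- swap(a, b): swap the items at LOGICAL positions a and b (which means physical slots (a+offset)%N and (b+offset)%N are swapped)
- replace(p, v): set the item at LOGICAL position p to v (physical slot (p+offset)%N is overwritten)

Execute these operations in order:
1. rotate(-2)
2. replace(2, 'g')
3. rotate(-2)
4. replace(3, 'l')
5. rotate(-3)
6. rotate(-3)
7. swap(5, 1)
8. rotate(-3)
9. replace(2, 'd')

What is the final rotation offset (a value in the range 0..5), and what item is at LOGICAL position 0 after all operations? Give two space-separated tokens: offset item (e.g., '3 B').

After op 1 (rotate(-2)): offset=4, physical=[A,B,C,D,E,F], logical=[E,F,A,B,C,D]
After op 2 (replace(2, 'g')): offset=4, physical=[g,B,C,D,E,F], logical=[E,F,g,B,C,D]
After op 3 (rotate(-2)): offset=2, physical=[g,B,C,D,E,F], logical=[C,D,E,F,g,B]
After op 4 (replace(3, 'l')): offset=2, physical=[g,B,C,D,E,l], logical=[C,D,E,l,g,B]
After op 5 (rotate(-3)): offset=5, physical=[g,B,C,D,E,l], logical=[l,g,B,C,D,E]
After op 6 (rotate(-3)): offset=2, physical=[g,B,C,D,E,l], logical=[C,D,E,l,g,B]
After op 7 (swap(5, 1)): offset=2, physical=[g,D,C,B,E,l], logical=[C,B,E,l,g,D]
After op 8 (rotate(-3)): offset=5, physical=[g,D,C,B,E,l], logical=[l,g,D,C,B,E]
After op 9 (replace(2, 'd')): offset=5, physical=[g,d,C,B,E,l], logical=[l,g,d,C,B,E]

Answer: 5 l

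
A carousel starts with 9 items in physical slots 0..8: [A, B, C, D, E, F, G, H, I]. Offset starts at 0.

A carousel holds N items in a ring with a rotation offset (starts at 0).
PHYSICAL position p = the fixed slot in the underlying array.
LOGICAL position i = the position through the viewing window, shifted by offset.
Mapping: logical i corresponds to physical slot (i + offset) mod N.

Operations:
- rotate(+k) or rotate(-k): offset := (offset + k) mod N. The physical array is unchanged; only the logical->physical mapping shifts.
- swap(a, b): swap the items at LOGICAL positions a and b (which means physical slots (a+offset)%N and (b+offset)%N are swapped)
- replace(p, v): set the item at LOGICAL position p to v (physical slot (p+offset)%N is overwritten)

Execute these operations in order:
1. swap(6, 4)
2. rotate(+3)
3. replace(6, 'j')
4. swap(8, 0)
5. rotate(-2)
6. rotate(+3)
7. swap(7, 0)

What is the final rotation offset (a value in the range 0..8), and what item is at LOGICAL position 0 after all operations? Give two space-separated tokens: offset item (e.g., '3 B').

Answer: 4 D

Derivation:
After op 1 (swap(6, 4)): offset=0, physical=[A,B,C,D,G,F,E,H,I], logical=[A,B,C,D,G,F,E,H,I]
After op 2 (rotate(+3)): offset=3, physical=[A,B,C,D,G,F,E,H,I], logical=[D,G,F,E,H,I,A,B,C]
After op 3 (replace(6, 'j')): offset=3, physical=[j,B,C,D,G,F,E,H,I], logical=[D,G,F,E,H,I,j,B,C]
After op 4 (swap(8, 0)): offset=3, physical=[j,B,D,C,G,F,E,H,I], logical=[C,G,F,E,H,I,j,B,D]
After op 5 (rotate(-2)): offset=1, physical=[j,B,D,C,G,F,E,H,I], logical=[B,D,C,G,F,E,H,I,j]
After op 6 (rotate(+3)): offset=4, physical=[j,B,D,C,G,F,E,H,I], logical=[G,F,E,H,I,j,B,D,C]
After op 7 (swap(7, 0)): offset=4, physical=[j,B,G,C,D,F,E,H,I], logical=[D,F,E,H,I,j,B,G,C]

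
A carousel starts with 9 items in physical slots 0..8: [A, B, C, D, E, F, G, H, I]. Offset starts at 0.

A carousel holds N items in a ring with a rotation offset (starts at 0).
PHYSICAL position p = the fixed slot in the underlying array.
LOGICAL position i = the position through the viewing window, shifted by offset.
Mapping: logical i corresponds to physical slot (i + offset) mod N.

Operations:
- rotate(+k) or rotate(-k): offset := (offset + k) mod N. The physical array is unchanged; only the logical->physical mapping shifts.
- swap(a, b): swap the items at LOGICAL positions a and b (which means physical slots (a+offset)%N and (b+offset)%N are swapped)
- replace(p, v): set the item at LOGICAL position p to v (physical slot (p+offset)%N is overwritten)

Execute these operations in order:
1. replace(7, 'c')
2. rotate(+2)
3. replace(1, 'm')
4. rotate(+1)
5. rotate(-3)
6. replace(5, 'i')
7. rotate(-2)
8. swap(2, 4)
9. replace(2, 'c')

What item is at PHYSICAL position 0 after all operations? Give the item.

After op 1 (replace(7, 'c')): offset=0, physical=[A,B,C,D,E,F,G,c,I], logical=[A,B,C,D,E,F,G,c,I]
After op 2 (rotate(+2)): offset=2, physical=[A,B,C,D,E,F,G,c,I], logical=[C,D,E,F,G,c,I,A,B]
After op 3 (replace(1, 'm')): offset=2, physical=[A,B,C,m,E,F,G,c,I], logical=[C,m,E,F,G,c,I,A,B]
After op 4 (rotate(+1)): offset=3, physical=[A,B,C,m,E,F,G,c,I], logical=[m,E,F,G,c,I,A,B,C]
After op 5 (rotate(-3)): offset=0, physical=[A,B,C,m,E,F,G,c,I], logical=[A,B,C,m,E,F,G,c,I]
After op 6 (replace(5, 'i')): offset=0, physical=[A,B,C,m,E,i,G,c,I], logical=[A,B,C,m,E,i,G,c,I]
After op 7 (rotate(-2)): offset=7, physical=[A,B,C,m,E,i,G,c,I], logical=[c,I,A,B,C,m,E,i,G]
After op 8 (swap(2, 4)): offset=7, physical=[C,B,A,m,E,i,G,c,I], logical=[c,I,C,B,A,m,E,i,G]
After op 9 (replace(2, 'c')): offset=7, physical=[c,B,A,m,E,i,G,c,I], logical=[c,I,c,B,A,m,E,i,G]

Answer: c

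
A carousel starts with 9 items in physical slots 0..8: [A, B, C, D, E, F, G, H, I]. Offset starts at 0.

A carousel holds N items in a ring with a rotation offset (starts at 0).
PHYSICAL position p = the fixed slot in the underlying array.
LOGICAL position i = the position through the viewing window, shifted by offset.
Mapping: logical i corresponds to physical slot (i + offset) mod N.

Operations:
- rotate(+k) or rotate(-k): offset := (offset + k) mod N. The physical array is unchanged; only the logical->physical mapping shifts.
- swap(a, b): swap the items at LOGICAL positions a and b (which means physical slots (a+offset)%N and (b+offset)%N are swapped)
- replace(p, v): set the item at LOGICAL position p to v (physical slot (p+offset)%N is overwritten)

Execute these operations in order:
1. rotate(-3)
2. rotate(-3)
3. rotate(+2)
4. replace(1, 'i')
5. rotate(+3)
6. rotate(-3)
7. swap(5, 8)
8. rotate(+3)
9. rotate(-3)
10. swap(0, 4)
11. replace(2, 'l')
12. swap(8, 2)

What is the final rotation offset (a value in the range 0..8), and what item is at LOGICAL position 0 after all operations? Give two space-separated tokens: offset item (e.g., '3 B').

Answer: 5 A

Derivation:
After op 1 (rotate(-3)): offset=6, physical=[A,B,C,D,E,F,G,H,I], logical=[G,H,I,A,B,C,D,E,F]
After op 2 (rotate(-3)): offset=3, physical=[A,B,C,D,E,F,G,H,I], logical=[D,E,F,G,H,I,A,B,C]
After op 3 (rotate(+2)): offset=5, physical=[A,B,C,D,E,F,G,H,I], logical=[F,G,H,I,A,B,C,D,E]
After op 4 (replace(1, 'i')): offset=5, physical=[A,B,C,D,E,F,i,H,I], logical=[F,i,H,I,A,B,C,D,E]
After op 5 (rotate(+3)): offset=8, physical=[A,B,C,D,E,F,i,H,I], logical=[I,A,B,C,D,E,F,i,H]
After op 6 (rotate(-3)): offset=5, physical=[A,B,C,D,E,F,i,H,I], logical=[F,i,H,I,A,B,C,D,E]
After op 7 (swap(5, 8)): offset=5, physical=[A,E,C,D,B,F,i,H,I], logical=[F,i,H,I,A,E,C,D,B]
After op 8 (rotate(+3)): offset=8, physical=[A,E,C,D,B,F,i,H,I], logical=[I,A,E,C,D,B,F,i,H]
After op 9 (rotate(-3)): offset=5, physical=[A,E,C,D,B,F,i,H,I], logical=[F,i,H,I,A,E,C,D,B]
After op 10 (swap(0, 4)): offset=5, physical=[F,E,C,D,B,A,i,H,I], logical=[A,i,H,I,F,E,C,D,B]
After op 11 (replace(2, 'l')): offset=5, physical=[F,E,C,D,B,A,i,l,I], logical=[A,i,l,I,F,E,C,D,B]
After op 12 (swap(8, 2)): offset=5, physical=[F,E,C,D,l,A,i,B,I], logical=[A,i,B,I,F,E,C,D,l]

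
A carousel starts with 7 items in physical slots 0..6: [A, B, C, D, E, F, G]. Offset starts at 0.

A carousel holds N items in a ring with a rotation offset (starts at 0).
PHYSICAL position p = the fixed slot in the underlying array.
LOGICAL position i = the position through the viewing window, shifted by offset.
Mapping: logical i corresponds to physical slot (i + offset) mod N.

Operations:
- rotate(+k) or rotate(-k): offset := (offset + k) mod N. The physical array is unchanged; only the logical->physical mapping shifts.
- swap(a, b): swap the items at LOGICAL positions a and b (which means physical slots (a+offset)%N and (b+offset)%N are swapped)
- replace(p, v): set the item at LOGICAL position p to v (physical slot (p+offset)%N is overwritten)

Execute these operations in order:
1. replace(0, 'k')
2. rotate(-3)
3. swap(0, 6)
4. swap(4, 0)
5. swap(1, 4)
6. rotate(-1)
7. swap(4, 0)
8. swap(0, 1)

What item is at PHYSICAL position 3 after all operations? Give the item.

After op 1 (replace(0, 'k')): offset=0, physical=[k,B,C,D,E,F,G], logical=[k,B,C,D,E,F,G]
After op 2 (rotate(-3)): offset=4, physical=[k,B,C,D,E,F,G], logical=[E,F,G,k,B,C,D]
After op 3 (swap(0, 6)): offset=4, physical=[k,B,C,E,D,F,G], logical=[D,F,G,k,B,C,E]
After op 4 (swap(4, 0)): offset=4, physical=[k,D,C,E,B,F,G], logical=[B,F,G,k,D,C,E]
After op 5 (swap(1, 4)): offset=4, physical=[k,F,C,E,B,D,G], logical=[B,D,G,k,F,C,E]
After op 6 (rotate(-1)): offset=3, physical=[k,F,C,E,B,D,G], logical=[E,B,D,G,k,F,C]
After op 7 (swap(4, 0)): offset=3, physical=[E,F,C,k,B,D,G], logical=[k,B,D,G,E,F,C]
After op 8 (swap(0, 1)): offset=3, physical=[E,F,C,B,k,D,G], logical=[B,k,D,G,E,F,C]

Answer: B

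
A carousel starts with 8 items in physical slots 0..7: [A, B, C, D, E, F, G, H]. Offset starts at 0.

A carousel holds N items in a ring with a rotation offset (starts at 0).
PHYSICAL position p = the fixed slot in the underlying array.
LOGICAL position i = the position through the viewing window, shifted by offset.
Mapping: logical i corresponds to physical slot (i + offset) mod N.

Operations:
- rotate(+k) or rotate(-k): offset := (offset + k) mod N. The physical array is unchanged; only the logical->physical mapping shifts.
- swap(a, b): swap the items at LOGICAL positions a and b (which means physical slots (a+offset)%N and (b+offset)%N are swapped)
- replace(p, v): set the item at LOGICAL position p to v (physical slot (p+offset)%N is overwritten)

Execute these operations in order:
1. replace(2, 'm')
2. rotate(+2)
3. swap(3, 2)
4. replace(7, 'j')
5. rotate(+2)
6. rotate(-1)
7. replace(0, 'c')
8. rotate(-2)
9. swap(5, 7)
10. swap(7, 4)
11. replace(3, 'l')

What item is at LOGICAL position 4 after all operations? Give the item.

After op 1 (replace(2, 'm')): offset=0, physical=[A,B,m,D,E,F,G,H], logical=[A,B,m,D,E,F,G,H]
After op 2 (rotate(+2)): offset=2, physical=[A,B,m,D,E,F,G,H], logical=[m,D,E,F,G,H,A,B]
After op 3 (swap(3, 2)): offset=2, physical=[A,B,m,D,F,E,G,H], logical=[m,D,F,E,G,H,A,B]
After op 4 (replace(7, 'j')): offset=2, physical=[A,j,m,D,F,E,G,H], logical=[m,D,F,E,G,H,A,j]
After op 5 (rotate(+2)): offset=4, physical=[A,j,m,D,F,E,G,H], logical=[F,E,G,H,A,j,m,D]
After op 6 (rotate(-1)): offset=3, physical=[A,j,m,D,F,E,G,H], logical=[D,F,E,G,H,A,j,m]
After op 7 (replace(0, 'c')): offset=3, physical=[A,j,m,c,F,E,G,H], logical=[c,F,E,G,H,A,j,m]
After op 8 (rotate(-2)): offset=1, physical=[A,j,m,c,F,E,G,H], logical=[j,m,c,F,E,G,H,A]
After op 9 (swap(5, 7)): offset=1, physical=[G,j,m,c,F,E,A,H], logical=[j,m,c,F,E,A,H,G]
After op 10 (swap(7, 4)): offset=1, physical=[E,j,m,c,F,G,A,H], logical=[j,m,c,F,G,A,H,E]
After op 11 (replace(3, 'l')): offset=1, physical=[E,j,m,c,l,G,A,H], logical=[j,m,c,l,G,A,H,E]

Answer: G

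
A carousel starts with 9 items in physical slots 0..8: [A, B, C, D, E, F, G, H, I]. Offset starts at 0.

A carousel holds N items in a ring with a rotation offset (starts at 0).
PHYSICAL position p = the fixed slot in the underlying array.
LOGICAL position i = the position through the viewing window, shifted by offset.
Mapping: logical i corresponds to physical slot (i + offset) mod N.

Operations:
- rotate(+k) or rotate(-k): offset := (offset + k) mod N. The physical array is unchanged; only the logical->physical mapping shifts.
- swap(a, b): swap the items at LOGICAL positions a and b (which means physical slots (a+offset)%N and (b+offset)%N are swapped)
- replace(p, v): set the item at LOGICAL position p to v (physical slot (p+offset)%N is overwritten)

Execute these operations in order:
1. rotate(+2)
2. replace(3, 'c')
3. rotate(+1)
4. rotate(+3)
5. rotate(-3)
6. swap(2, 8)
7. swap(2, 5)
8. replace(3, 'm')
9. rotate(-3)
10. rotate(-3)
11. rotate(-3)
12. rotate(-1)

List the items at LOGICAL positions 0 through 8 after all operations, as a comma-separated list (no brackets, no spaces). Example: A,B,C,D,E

Answer: c,D,E,I,m,H,C,A,B

Derivation:
After op 1 (rotate(+2)): offset=2, physical=[A,B,C,D,E,F,G,H,I], logical=[C,D,E,F,G,H,I,A,B]
After op 2 (replace(3, 'c')): offset=2, physical=[A,B,C,D,E,c,G,H,I], logical=[C,D,E,c,G,H,I,A,B]
After op 3 (rotate(+1)): offset=3, physical=[A,B,C,D,E,c,G,H,I], logical=[D,E,c,G,H,I,A,B,C]
After op 4 (rotate(+3)): offset=6, physical=[A,B,C,D,E,c,G,H,I], logical=[G,H,I,A,B,C,D,E,c]
After op 5 (rotate(-3)): offset=3, physical=[A,B,C,D,E,c,G,H,I], logical=[D,E,c,G,H,I,A,B,C]
After op 6 (swap(2, 8)): offset=3, physical=[A,B,c,D,E,C,G,H,I], logical=[D,E,C,G,H,I,A,B,c]
After op 7 (swap(2, 5)): offset=3, physical=[A,B,c,D,E,I,G,H,C], logical=[D,E,I,G,H,C,A,B,c]
After op 8 (replace(3, 'm')): offset=3, physical=[A,B,c,D,E,I,m,H,C], logical=[D,E,I,m,H,C,A,B,c]
After op 9 (rotate(-3)): offset=0, physical=[A,B,c,D,E,I,m,H,C], logical=[A,B,c,D,E,I,m,H,C]
After op 10 (rotate(-3)): offset=6, physical=[A,B,c,D,E,I,m,H,C], logical=[m,H,C,A,B,c,D,E,I]
After op 11 (rotate(-3)): offset=3, physical=[A,B,c,D,E,I,m,H,C], logical=[D,E,I,m,H,C,A,B,c]
After op 12 (rotate(-1)): offset=2, physical=[A,B,c,D,E,I,m,H,C], logical=[c,D,E,I,m,H,C,A,B]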